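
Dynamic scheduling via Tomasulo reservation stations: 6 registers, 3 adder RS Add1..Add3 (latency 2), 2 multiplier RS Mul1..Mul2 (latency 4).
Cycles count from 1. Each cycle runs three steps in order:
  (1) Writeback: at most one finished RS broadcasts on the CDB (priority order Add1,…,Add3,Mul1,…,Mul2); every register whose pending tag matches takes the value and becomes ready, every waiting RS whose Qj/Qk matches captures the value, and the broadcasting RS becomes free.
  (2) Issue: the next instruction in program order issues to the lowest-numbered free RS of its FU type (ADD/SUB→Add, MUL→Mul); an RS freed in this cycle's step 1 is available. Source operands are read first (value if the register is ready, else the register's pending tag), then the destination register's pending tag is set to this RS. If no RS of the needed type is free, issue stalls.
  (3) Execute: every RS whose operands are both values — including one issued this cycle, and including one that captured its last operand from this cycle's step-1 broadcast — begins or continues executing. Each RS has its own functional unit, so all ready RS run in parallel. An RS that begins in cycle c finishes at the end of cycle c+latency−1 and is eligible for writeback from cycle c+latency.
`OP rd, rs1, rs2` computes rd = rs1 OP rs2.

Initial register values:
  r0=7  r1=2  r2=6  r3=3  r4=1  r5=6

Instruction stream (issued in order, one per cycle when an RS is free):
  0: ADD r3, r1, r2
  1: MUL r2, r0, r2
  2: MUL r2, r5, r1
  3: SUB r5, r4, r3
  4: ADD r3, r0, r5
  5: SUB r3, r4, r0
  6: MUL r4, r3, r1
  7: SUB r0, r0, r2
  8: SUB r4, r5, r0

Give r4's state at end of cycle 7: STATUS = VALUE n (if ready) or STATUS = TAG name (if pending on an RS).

STATUS = TAG Mul1

  c1: issue ADD r3<-Add1  regs: r0:7,r1:2,r2:6,r3:Add1,r4:1,r5:6
  c2: issue MUL r2<-Mul1  regs: r0:7,r1:2,r2:Mul1,r3:Add1,r4:1,r5:6
  c3: CDB Add1=8; issue MUL r2<-Mul2  regs: r0:7,r1:2,r2:Mul2,r3:8,r4:1,r5:6
  c4: issue SUB r5<-Add1  regs: r0:7,r1:2,r2:Mul2,r3:8,r4:1,r5:Add1
  c5: issue ADD r3<-Add2  regs: r0:7,r1:2,r2:Mul2,r3:Add2,r4:1,r5:Add1
  c6: CDB Add1=-7; issue SUB r3<-Add1  regs: r0:7,r1:2,r2:Mul2,r3:Add1,r4:1,r5:-7
  c7: CDB Mul1=42; issue MUL r4<-Mul1  regs: r0:7,r1:2,r2:Mul2,r3:Add1,r4:Mul1,r5:-7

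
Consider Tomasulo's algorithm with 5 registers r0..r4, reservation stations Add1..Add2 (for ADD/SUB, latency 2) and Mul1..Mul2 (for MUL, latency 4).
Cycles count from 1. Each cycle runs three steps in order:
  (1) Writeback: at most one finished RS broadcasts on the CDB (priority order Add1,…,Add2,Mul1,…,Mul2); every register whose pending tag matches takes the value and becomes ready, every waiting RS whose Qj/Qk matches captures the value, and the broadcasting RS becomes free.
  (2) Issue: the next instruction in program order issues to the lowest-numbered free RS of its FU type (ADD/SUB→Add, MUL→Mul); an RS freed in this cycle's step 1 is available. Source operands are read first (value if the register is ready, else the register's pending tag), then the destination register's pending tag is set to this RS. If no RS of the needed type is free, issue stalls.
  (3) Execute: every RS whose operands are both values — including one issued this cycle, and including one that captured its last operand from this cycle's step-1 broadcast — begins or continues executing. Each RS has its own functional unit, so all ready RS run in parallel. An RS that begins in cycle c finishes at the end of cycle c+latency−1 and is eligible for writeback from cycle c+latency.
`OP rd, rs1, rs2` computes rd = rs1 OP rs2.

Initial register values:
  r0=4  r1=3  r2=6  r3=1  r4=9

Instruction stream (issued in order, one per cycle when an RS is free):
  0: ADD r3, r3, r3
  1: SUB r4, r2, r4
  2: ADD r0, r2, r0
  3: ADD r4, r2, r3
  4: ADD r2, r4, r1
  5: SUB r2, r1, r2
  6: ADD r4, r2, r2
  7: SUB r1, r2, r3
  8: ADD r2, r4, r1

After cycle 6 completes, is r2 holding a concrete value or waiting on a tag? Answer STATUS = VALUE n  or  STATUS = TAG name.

STATUS = TAG Add2

cycle 1: issue ADD r3<-Add1 // r0:4,r1:3,r2:6,r3:Add1,r4:9
cycle 2: issue SUB r4<-Add2 // r0:4,r1:3,r2:6,r3:Add1,r4:Add2
cycle 3: CDB Add1=2; issue ADD r0<-Add1 // r0:Add1,r1:3,r2:6,r3:2,r4:Add2
cycle 4: CDB Add2=-3; issue ADD r4<-Add2 // r0:Add1,r1:3,r2:6,r3:2,r4:Add2
cycle 5: CDB Add1=10; issue ADD r2<-Add1 // r0:10,r1:3,r2:Add1,r3:2,r4:Add2
cycle 6: CDB Add2=8; issue SUB r2<-Add2 // r0:10,r1:3,r2:Add2,r3:2,r4:8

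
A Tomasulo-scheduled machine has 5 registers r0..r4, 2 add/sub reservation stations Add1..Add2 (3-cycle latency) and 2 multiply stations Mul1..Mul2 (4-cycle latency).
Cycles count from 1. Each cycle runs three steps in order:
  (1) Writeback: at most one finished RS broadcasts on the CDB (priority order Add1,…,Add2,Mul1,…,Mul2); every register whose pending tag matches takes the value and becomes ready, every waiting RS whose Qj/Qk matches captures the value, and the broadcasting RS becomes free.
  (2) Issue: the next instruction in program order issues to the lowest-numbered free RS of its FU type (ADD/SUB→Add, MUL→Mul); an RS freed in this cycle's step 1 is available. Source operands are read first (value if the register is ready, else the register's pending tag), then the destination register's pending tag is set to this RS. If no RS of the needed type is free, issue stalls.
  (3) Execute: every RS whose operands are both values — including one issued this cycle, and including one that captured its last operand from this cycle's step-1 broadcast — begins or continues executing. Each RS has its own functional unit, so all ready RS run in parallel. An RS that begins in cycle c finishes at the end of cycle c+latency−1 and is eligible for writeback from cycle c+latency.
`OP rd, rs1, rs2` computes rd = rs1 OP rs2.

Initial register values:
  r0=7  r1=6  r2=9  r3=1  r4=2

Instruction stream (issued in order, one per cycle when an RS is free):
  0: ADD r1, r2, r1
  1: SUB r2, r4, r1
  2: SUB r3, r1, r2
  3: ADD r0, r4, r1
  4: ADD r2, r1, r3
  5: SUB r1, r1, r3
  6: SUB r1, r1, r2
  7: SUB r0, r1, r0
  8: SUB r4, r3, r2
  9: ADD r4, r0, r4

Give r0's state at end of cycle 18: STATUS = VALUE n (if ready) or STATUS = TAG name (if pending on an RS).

STATUS = TAG Add2

  c1: issue ADD r1<-Add1  regs: r0:7,r1:Add1,r2:9,r3:1,r4:2
  c2: issue SUB r2<-Add2  regs: r0:7,r1:Add1,r2:Add2,r3:1,r4:2
  c3: stall  regs: r0:7,r1:Add1,r2:Add2,r3:1,r4:2
  c4: CDB Add1=15; issue SUB r3<-Add1  regs: r0:7,r1:15,r2:Add2,r3:Add1,r4:2
  c5: stall  regs: r0:7,r1:15,r2:Add2,r3:Add1,r4:2
  c6: stall  regs: r0:7,r1:15,r2:Add2,r3:Add1,r4:2
  c7: CDB Add2=-13; issue ADD r0<-Add2  regs: r0:Add2,r1:15,r2:-13,r3:Add1,r4:2
  c8: stall  regs: r0:Add2,r1:15,r2:-13,r3:Add1,r4:2
  c9: stall  regs: r0:Add2,r1:15,r2:-13,r3:Add1,r4:2
  c10: CDB Add1=28; issue ADD r2<-Add1  regs: r0:Add2,r1:15,r2:Add1,r3:28,r4:2
  c11: CDB Add2=17; issue SUB r1<-Add2  regs: r0:17,r1:Add2,r2:Add1,r3:28,r4:2
  c12: stall  regs: r0:17,r1:Add2,r2:Add1,r3:28,r4:2
  c13: CDB Add1=43; issue SUB r1<-Add1  regs: r0:17,r1:Add1,r2:43,r3:28,r4:2
  c14: CDB Add2=-13; issue SUB r0<-Add2  regs: r0:Add2,r1:Add1,r2:43,r3:28,r4:2
  c15: stall  regs: r0:Add2,r1:Add1,r2:43,r3:28,r4:2
  c16: stall  regs: r0:Add2,r1:Add1,r2:43,r3:28,r4:2
  c17: CDB Add1=-56; issue SUB r4<-Add1  regs: r0:Add2,r1:-56,r2:43,r3:28,r4:Add1
  c18: stall  regs: r0:Add2,r1:-56,r2:43,r3:28,r4:Add1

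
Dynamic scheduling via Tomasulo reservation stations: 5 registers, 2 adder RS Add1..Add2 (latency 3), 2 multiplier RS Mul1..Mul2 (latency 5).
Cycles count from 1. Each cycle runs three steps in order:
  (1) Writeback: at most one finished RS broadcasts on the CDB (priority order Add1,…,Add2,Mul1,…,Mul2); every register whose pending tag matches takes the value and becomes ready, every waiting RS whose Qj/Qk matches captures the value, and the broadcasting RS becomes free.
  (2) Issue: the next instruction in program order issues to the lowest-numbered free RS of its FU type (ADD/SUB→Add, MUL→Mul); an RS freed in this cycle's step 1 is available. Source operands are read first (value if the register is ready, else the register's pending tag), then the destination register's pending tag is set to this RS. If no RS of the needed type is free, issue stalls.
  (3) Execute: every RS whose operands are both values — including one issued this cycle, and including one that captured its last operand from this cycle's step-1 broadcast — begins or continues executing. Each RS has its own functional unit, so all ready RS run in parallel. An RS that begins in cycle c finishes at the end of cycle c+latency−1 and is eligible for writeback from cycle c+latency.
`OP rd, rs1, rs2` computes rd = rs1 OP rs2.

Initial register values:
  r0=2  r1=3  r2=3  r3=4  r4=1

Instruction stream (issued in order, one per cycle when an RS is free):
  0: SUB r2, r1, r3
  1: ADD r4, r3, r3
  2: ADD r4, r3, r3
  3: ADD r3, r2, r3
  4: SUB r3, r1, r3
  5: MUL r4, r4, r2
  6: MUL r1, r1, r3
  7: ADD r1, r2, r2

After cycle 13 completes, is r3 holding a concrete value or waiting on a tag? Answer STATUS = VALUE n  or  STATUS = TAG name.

  c1: issue SUB r2<-Add1  regs: r0:2,r1:3,r2:Add1,r3:4,r4:1
  c2: issue ADD r4<-Add2  regs: r0:2,r1:3,r2:Add1,r3:4,r4:Add2
  c3: stall  regs: r0:2,r1:3,r2:Add1,r3:4,r4:Add2
  c4: CDB Add1=-1; issue ADD r4<-Add1  regs: r0:2,r1:3,r2:-1,r3:4,r4:Add1
  c5: CDB Add2=8; issue ADD r3<-Add2  regs: r0:2,r1:3,r2:-1,r3:Add2,r4:Add1
  c6: stall  regs: r0:2,r1:3,r2:-1,r3:Add2,r4:Add1
  c7: CDB Add1=8; issue SUB r3<-Add1  regs: r0:2,r1:3,r2:-1,r3:Add1,r4:8
  c8: CDB Add2=3; issue MUL r4<-Mul1  regs: r0:2,r1:3,r2:-1,r3:Add1,r4:Mul1
  c9: issue MUL r1<-Mul2  regs: r0:2,r1:Mul2,r2:-1,r3:Add1,r4:Mul1
  c10: issue ADD r1<-Add2  regs: r0:2,r1:Add2,r2:-1,r3:Add1,r4:Mul1
  c11: CDB Add1=0  regs: r0:2,r1:Add2,r2:-1,r3:0,r4:Mul1
  c12: -  regs: r0:2,r1:Add2,r2:-1,r3:0,r4:Mul1
  c13: CDB Add2=-2  regs: r0:2,r1:-2,r2:-1,r3:0,r4:Mul1

STATUS = VALUE 0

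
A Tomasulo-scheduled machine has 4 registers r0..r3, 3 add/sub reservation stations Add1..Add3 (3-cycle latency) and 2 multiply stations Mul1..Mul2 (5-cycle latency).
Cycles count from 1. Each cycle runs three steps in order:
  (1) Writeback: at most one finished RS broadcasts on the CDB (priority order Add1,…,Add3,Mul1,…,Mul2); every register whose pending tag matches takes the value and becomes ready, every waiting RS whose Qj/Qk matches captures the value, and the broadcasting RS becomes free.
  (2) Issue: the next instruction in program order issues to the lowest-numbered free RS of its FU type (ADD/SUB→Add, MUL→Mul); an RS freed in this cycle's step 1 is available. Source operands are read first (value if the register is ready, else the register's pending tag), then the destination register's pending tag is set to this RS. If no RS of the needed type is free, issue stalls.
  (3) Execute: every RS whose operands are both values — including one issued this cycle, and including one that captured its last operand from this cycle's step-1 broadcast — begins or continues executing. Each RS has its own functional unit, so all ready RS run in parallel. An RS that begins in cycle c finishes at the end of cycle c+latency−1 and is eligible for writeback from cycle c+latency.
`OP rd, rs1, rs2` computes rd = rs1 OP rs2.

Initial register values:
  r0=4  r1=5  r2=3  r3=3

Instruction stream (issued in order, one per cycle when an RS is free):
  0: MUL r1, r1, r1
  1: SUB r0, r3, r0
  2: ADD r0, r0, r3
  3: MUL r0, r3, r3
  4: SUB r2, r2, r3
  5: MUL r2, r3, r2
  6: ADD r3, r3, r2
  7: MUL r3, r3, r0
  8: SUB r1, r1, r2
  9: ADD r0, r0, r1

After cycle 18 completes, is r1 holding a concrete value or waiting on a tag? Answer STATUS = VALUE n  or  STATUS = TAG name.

STATUS = VALUE 25

  c1: issue MUL r1<-Mul1  regs: r0:4,r1:Mul1,r2:3,r3:3
  c2: issue SUB r0<-Add1  regs: r0:Add1,r1:Mul1,r2:3,r3:3
  c3: issue ADD r0<-Add2  regs: r0:Add2,r1:Mul1,r2:3,r3:3
  c4: issue MUL r0<-Mul2  regs: r0:Mul2,r1:Mul1,r2:3,r3:3
  c5: CDB Add1=-1; issue SUB r2<-Add1  regs: r0:Mul2,r1:Mul1,r2:Add1,r3:3
  c6: CDB Mul1=25; issue MUL r2<-Mul1  regs: r0:Mul2,r1:25,r2:Mul1,r3:3
  c7: issue ADD r3<-Add3  regs: r0:Mul2,r1:25,r2:Mul1,r3:Add3
  c8: CDB Add1=0; stall  regs: r0:Mul2,r1:25,r2:Mul1,r3:Add3
  c9: CDB Add2=2; stall  regs: r0:Mul2,r1:25,r2:Mul1,r3:Add3
  c10: CDB Mul2=9; issue MUL r3<-Mul2  regs: r0:9,r1:25,r2:Mul1,r3:Mul2
  c11: issue SUB r1<-Add1  regs: r0:9,r1:Add1,r2:Mul1,r3:Mul2
  c12: issue ADD r0<-Add2  regs: r0:Add2,r1:Add1,r2:Mul1,r3:Mul2
  c13: CDB Mul1=0  regs: r0:Add2,r1:Add1,r2:0,r3:Mul2
  c14: -  regs: r0:Add2,r1:Add1,r2:0,r3:Mul2
  c15: -  regs: r0:Add2,r1:Add1,r2:0,r3:Mul2
  c16: CDB Add1=25  regs: r0:Add2,r1:25,r2:0,r3:Mul2
  c17: CDB Add3=3  regs: r0:Add2,r1:25,r2:0,r3:Mul2
  c18: -  regs: r0:Add2,r1:25,r2:0,r3:Mul2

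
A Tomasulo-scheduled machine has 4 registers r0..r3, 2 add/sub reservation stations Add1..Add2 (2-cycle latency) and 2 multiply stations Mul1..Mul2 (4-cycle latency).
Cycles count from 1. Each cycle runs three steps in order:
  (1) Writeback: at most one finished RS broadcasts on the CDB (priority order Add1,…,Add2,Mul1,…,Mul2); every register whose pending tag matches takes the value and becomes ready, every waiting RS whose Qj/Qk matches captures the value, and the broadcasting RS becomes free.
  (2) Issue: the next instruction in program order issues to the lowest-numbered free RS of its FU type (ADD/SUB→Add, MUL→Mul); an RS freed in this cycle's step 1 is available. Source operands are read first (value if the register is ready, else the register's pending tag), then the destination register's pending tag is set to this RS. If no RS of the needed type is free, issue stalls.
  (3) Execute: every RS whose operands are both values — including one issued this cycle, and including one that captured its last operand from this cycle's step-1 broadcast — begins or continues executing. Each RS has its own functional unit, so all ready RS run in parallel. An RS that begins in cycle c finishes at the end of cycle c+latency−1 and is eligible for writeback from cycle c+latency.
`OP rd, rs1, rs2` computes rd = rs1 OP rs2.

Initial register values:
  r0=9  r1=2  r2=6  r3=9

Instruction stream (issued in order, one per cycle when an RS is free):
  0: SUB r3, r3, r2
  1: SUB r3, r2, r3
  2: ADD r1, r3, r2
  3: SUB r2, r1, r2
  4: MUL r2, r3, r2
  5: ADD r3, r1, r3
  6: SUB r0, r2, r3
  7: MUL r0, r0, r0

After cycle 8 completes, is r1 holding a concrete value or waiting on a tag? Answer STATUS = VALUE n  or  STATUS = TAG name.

STATUS = VALUE 9

cycle 1: issue SUB r3<-Add1 // r0:9,r1:2,r2:6,r3:Add1
cycle 2: issue SUB r3<-Add2 // r0:9,r1:2,r2:6,r3:Add2
cycle 3: CDB Add1=3; issue ADD r1<-Add1 // r0:9,r1:Add1,r2:6,r3:Add2
cycle 4: stall // r0:9,r1:Add1,r2:6,r3:Add2
cycle 5: CDB Add2=3; issue SUB r2<-Add2 // r0:9,r1:Add1,r2:Add2,r3:3
cycle 6: issue MUL r2<-Mul1 // r0:9,r1:Add1,r2:Mul1,r3:3
cycle 7: CDB Add1=9; issue ADD r3<-Add1 // r0:9,r1:9,r2:Mul1,r3:Add1
cycle 8: stall // r0:9,r1:9,r2:Mul1,r3:Add1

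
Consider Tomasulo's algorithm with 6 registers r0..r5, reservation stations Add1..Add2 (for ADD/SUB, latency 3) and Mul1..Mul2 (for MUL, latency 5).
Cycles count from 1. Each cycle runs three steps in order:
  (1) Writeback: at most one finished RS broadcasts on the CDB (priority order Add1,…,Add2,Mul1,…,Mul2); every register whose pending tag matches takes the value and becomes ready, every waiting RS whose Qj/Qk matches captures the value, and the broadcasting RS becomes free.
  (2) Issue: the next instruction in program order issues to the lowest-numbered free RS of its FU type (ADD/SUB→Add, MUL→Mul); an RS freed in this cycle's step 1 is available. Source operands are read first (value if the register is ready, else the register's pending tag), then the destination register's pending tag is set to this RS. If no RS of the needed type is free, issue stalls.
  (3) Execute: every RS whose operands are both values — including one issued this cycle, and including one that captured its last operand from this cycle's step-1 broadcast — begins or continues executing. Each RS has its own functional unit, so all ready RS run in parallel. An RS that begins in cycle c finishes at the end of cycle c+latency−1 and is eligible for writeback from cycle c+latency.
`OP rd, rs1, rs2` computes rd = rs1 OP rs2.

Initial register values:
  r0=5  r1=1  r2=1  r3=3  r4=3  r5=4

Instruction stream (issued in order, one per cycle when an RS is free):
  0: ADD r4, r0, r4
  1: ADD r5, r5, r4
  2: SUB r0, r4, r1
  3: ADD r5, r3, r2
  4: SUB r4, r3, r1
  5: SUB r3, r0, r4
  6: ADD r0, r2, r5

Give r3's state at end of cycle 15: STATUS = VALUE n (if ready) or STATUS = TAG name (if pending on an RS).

STATUS = VALUE 5

  c1: issue ADD r4<-Add1  regs: r0:5,r1:1,r2:1,r3:3,r4:Add1,r5:4
  c2: issue ADD r5<-Add2  regs: r0:5,r1:1,r2:1,r3:3,r4:Add1,r5:Add2
  c3: stall  regs: r0:5,r1:1,r2:1,r3:3,r4:Add1,r5:Add2
  c4: CDB Add1=8; issue SUB r0<-Add1  regs: r0:Add1,r1:1,r2:1,r3:3,r4:8,r5:Add2
  c5: stall  regs: r0:Add1,r1:1,r2:1,r3:3,r4:8,r5:Add2
  c6: stall  regs: r0:Add1,r1:1,r2:1,r3:3,r4:8,r5:Add2
  c7: CDB Add1=7; issue ADD r5<-Add1  regs: r0:7,r1:1,r2:1,r3:3,r4:8,r5:Add1
  c8: CDB Add2=12; issue SUB r4<-Add2  regs: r0:7,r1:1,r2:1,r3:3,r4:Add2,r5:Add1
  c9: stall  regs: r0:7,r1:1,r2:1,r3:3,r4:Add2,r5:Add1
  c10: CDB Add1=4; issue SUB r3<-Add1  regs: r0:7,r1:1,r2:1,r3:Add1,r4:Add2,r5:4
  c11: CDB Add2=2; issue ADD r0<-Add2  regs: r0:Add2,r1:1,r2:1,r3:Add1,r4:2,r5:4
  c12: -  regs: r0:Add2,r1:1,r2:1,r3:Add1,r4:2,r5:4
  c13: -  regs: r0:Add2,r1:1,r2:1,r3:Add1,r4:2,r5:4
  c14: CDB Add1=5  regs: r0:Add2,r1:1,r2:1,r3:5,r4:2,r5:4
  c15: CDB Add2=5  regs: r0:5,r1:1,r2:1,r3:5,r4:2,r5:4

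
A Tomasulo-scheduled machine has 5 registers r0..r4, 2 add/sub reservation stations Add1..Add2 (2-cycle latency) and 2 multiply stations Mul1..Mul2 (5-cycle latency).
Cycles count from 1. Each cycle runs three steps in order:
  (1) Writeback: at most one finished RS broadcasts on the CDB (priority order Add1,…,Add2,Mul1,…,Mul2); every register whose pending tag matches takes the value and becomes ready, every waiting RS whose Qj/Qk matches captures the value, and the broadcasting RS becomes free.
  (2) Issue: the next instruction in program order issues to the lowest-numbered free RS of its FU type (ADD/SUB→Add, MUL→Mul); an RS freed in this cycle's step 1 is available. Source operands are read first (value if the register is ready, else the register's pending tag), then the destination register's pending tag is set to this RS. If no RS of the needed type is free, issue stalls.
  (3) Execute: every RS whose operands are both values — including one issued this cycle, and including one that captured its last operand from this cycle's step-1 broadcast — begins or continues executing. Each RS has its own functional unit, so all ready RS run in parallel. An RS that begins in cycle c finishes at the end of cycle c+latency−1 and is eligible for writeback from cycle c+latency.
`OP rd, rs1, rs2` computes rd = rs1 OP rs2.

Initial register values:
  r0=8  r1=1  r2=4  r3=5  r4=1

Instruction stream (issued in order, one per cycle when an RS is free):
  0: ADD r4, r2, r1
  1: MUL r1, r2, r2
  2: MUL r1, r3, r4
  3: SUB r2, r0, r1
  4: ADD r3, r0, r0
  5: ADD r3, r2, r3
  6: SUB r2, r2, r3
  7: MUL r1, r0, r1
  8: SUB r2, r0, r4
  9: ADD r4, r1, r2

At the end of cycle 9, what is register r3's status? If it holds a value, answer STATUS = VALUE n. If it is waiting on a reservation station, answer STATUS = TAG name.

  c1: issue ADD r4<-Add1  regs: r0:8,r1:1,r2:4,r3:5,r4:Add1
  c2: issue MUL r1<-Mul1  regs: r0:8,r1:Mul1,r2:4,r3:5,r4:Add1
  c3: CDB Add1=5; issue MUL r1<-Mul2  regs: r0:8,r1:Mul2,r2:4,r3:5,r4:5
  c4: issue SUB r2<-Add1  regs: r0:8,r1:Mul2,r2:Add1,r3:5,r4:5
  c5: issue ADD r3<-Add2  regs: r0:8,r1:Mul2,r2:Add1,r3:Add2,r4:5
  c6: stall  regs: r0:8,r1:Mul2,r2:Add1,r3:Add2,r4:5
  c7: CDB Add2=16; issue ADD r3<-Add2  regs: r0:8,r1:Mul2,r2:Add1,r3:Add2,r4:5
  c8: CDB Mul1=16; stall  regs: r0:8,r1:Mul2,r2:Add1,r3:Add2,r4:5
  c9: CDB Mul2=25; stall  regs: r0:8,r1:25,r2:Add1,r3:Add2,r4:5

STATUS = TAG Add2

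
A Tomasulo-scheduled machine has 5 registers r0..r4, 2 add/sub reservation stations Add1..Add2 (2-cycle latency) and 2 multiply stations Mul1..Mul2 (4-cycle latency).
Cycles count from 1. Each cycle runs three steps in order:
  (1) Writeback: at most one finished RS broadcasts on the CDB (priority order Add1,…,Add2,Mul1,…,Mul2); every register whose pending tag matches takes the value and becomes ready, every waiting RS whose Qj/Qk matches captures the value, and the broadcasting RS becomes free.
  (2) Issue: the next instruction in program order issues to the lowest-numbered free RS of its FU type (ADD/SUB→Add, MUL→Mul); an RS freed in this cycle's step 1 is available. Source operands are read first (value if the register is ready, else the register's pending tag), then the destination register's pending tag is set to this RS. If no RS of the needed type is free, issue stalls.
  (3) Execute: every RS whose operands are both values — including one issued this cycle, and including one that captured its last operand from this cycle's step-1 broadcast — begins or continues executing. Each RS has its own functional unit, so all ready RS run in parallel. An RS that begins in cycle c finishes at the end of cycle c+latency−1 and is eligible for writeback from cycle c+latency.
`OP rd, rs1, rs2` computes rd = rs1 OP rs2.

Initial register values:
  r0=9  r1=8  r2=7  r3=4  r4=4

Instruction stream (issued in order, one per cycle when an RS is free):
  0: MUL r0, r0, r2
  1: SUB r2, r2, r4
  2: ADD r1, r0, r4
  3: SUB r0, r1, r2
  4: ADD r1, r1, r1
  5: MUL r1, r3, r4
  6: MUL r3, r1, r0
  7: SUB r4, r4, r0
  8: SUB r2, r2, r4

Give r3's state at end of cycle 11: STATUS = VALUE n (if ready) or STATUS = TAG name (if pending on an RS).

c1: issue MUL r0<-Mul1 | r0:Mul1,r1:8,r2:7,r3:4,r4:4
c2: issue SUB r2<-Add1 | r0:Mul1,r1:8,r2:Add1,r3:4,r4:4
c3: issue ADD r1<-Add2 | r0:Mul1,r1:Add2,r2:Add1,r3:4,r4:4
c4: CDB Add1=3; issue SUB r0<-Add1 | r0:Add1,r1:Add2,r2:3,r3:4,r4:4
c5: CDB Mul1=63; stall | r0:Add1,r1:Add2,r2:3,r3:4,r4:4
c6: stall | r0:Add1,r1:Add2,r2:3,r3:4,r4:4
c7: CDB Add2=67; issue ADD r1<-Add2 | r0:Add1,r1:Add2,r2:3,r3:4,r4:4
c8: issue MUL r1<-Mul1 | r0:Add1,r1:Mul1,r2:3,r3:4,r4:4
c9: CDB Add1=64; issue MUL r3<-Mul2 | r0:64,r1:Mul1,r2:3,r3:Mul2,r4:4
c10: CDB Add2=134; issue SUB r4<-Add1 | r0:64,r1:Mul1,r2:3,r3:Mul2,r4:Add1
c11: issue SUB r2<-Add2 | r0:64,r1:Mul1,r2:Add2,r3:Mul2,r4:Add1

STATUS = TAG Mul2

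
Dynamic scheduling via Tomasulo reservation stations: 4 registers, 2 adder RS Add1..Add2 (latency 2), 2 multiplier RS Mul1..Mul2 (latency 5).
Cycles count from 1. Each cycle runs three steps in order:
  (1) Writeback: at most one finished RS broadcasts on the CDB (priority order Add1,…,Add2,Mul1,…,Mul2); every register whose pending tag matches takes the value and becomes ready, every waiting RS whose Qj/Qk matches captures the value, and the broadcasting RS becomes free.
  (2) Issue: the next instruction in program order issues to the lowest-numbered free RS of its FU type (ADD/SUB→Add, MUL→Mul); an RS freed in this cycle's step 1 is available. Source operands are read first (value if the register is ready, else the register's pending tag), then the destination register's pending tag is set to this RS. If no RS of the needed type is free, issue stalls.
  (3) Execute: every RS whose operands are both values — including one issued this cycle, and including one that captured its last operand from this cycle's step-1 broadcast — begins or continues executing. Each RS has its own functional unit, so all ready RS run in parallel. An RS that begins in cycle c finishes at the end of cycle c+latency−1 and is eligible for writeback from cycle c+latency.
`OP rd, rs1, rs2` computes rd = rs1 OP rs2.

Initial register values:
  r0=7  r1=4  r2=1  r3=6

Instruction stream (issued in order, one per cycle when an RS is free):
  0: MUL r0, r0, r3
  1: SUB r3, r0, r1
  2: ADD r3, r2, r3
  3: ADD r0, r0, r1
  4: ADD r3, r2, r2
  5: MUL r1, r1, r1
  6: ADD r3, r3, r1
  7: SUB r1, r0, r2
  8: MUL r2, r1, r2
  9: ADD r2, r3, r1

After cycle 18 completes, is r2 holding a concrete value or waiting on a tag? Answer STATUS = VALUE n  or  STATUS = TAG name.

c1: issue MUL r0<-Mul1 | r0:Mul1,r1:4,r2:1,r3:6
c2: issue SUB r3<-Add1 | r0:Mul1,r1:4,r2:1,r3:Add1
c3: issue ADD r3<-Add2 | r0:Mul1,r1:4,r2:1,r3:Add2
c4: stall | r0:Mul1,r1:4,r2:1,r3:Add2
c5: stall | r0:Mul1,r1:4,r2:1,r3:Add2
c6: CDB Mul1=42; stall | r0:42,r1:4,r2:1,r3:Add2
c7: stall | r0:42,r1:4,r2:1,r3:Add2
c8: CDB Add1=38; issue ADD r0<-Add1 | r0:Add1,r1:4,r2:1,r3:Add2
c9: stall | r0:Add1,r1:4,r2:1,r3:Add2
c10: CDB Add1=46; issue ADD r3<-Add1 | r0:46,r1:4,r2:1,r3:Add1
c11: CDB Add2=39; issue MUL r1<-Mul1 | r0:46,r1:Mul1,r2:1,r3:Add1
c12: CDB Add1=2; issue ADD r3<-Add1 | r0:46,r1:Mul1,r2:1,r3:Add1
c13: issue SUB r1<-Add2 | r0:46,r1:Add2,r2:1,r3:Add1
c14: issue MUL r2<-Mul2 | r0:46,r1:Add2,r2:Mul2,r3:Add1
c15: CDB Add2=45; issue ADD r2<-Add2 | r0:46,r1:45,r2:Add2,r3:Add1
c16: CDB Mul1=16 | r0:46,r1:45,r2:Add2,r3:Add1
c17: - | r0:46,r1:45,r2:Add2,r3:Add1
c18: CDB Add1=18 | r0:46,r1:45,r2:Add2,r3:18

STATUS = TAG Add2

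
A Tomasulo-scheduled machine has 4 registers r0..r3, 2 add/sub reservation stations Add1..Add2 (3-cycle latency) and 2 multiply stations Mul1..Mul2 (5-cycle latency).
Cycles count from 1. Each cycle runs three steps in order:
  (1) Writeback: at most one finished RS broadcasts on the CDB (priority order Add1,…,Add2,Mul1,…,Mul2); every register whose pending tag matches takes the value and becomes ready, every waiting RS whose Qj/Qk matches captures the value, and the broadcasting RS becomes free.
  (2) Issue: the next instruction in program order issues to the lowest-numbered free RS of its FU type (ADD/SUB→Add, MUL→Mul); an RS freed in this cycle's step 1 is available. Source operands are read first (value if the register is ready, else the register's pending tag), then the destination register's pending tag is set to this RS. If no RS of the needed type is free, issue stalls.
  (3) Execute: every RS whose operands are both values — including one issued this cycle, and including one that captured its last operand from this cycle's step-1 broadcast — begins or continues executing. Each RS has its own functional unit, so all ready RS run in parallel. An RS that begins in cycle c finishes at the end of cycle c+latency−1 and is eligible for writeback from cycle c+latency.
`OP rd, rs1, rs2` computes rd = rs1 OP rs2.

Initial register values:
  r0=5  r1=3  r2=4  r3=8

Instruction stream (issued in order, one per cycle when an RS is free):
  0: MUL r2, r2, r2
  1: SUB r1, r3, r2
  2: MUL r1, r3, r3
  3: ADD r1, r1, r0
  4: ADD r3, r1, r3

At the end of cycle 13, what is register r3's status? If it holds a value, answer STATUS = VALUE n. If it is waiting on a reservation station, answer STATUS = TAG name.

  c1: issue MUL r2<-Mul1  regs: r0:5,r1:3,r2:Mul1,r3:8
  c2: issue SUB r1<-Add1  regs: r0:5,r1:Add1,r2:Mul1,r3:8
  c3: issue MUL r1<-Mul2  regs: r0:5,r1:Mul2,r2:Mul1,r3:8
  c4: issue ADD r1<-Add2  regs: r0:5,r1:Add2,r2:Mul1,r3:8
  c5: stall  regs: r0:5,r1:Add2,r2:Mul1,r3:8
  c6: CDB Mul1=16; stall  regs: r0:5,r1:Add2,r2:16,r3:8
  c7: stall  regs: r0:5,r1:Add2,r2:16,r3:8
  c8: CDB Mul2=64; stall  regs: r0:5,r1:Add2,r2:16,r3:8
  c9: CDB Add1=-8; issue ADD r3<-Add1  regs: r0:5,r1:Add2,r2:16,r3:Add1
  c10: -  regs: r0:5,r1:Add2,r2:16,r3:Add1
  c11: CDB Add2=69  regs: r0:5,r1:69,r2:16,r3:Add1
  c12: -  regs: r0:5,r1:69,r2:16,r3:Add1
  c13: -  regs: r0:5,r1:69,r2:16,r3:Add1

STATUS = TAG Add1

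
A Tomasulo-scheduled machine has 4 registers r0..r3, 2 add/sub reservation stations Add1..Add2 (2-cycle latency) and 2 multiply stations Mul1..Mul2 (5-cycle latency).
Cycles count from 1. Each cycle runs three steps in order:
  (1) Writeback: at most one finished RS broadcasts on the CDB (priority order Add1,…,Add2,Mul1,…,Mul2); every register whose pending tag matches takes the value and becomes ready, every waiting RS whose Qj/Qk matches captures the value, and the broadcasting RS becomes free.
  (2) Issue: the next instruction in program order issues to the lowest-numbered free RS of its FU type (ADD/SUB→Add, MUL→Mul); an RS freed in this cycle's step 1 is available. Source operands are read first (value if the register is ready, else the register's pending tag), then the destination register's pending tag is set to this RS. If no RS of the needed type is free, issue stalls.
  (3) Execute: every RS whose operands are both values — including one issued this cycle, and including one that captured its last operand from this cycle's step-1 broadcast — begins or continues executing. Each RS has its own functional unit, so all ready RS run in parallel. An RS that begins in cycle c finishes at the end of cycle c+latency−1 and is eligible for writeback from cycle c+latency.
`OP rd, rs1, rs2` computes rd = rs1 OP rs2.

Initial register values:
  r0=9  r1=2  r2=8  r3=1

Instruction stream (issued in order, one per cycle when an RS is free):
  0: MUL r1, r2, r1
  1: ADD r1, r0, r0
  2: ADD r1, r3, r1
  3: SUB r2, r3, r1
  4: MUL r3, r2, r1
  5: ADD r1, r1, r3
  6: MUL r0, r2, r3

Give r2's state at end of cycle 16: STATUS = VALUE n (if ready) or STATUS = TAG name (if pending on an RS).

STATUS = VALUE -18

cycle 1: issue MUL r1<-Mul1 // r0:9,r1:Mul1,r2:8,r3:1
cycle 2: issue ADD r1<-Add1 // r0:9,r1:Add1,r2:8,r3:1
cycle 3: issue ADD r1<-Add2 // r0:9,r1:Add2,r2:8,r3:1
cycle 4: CDB Add1=18; issue SUB r2<-Add1 // r0:9,r1:Add2,r2:Add1,r3:1
cycle 5: issue MUL r3<-Mul2 // r0:9,r1:Add2,r2:Add1,r3:Mul2
cycle 6: CDB Add2=19; issue ADD r1<-Add2 // r0:9,r1:Add2,r2:Add1,r3:Mul2
cycle 7: CDB Mul1=16; issue MUL r0<-Mul1 // r0:Mul1,r1:Add2,r2:Add1,r3:Mul2
cycle 8: CDB Add1=-18 // r0:Mul1,r1:Add2,r2:-18,r3:Mul2
cycle 9: - // r0:Mul1,r1:Add2,r2:-18,r3:Mul2
cycle 10: - // r0:Mul1,r1:Add2,r2:-18,r3:Mul2
cycle 11: - // r0:Mul1,r1:Add2,r2:-18,r3:Mul2
cycle 12: - // r0:Mul1,r1:Add2,r2:-18,r3:Mul2
cycle 13: CDB Mul2=-342 // r0:Mul1,r1:Add2,r2:-18,r3:-342
cycle 14: - // r0:Mul1,r1:Add2,r2:-18,r3:-342
cycle 15: CDB Add2=-323 // r0:Mul1,r1:-323,r2:-18,r3:-342
cycle 16: - // r0:Mul1,r1:-323,r2:-18,r3:-342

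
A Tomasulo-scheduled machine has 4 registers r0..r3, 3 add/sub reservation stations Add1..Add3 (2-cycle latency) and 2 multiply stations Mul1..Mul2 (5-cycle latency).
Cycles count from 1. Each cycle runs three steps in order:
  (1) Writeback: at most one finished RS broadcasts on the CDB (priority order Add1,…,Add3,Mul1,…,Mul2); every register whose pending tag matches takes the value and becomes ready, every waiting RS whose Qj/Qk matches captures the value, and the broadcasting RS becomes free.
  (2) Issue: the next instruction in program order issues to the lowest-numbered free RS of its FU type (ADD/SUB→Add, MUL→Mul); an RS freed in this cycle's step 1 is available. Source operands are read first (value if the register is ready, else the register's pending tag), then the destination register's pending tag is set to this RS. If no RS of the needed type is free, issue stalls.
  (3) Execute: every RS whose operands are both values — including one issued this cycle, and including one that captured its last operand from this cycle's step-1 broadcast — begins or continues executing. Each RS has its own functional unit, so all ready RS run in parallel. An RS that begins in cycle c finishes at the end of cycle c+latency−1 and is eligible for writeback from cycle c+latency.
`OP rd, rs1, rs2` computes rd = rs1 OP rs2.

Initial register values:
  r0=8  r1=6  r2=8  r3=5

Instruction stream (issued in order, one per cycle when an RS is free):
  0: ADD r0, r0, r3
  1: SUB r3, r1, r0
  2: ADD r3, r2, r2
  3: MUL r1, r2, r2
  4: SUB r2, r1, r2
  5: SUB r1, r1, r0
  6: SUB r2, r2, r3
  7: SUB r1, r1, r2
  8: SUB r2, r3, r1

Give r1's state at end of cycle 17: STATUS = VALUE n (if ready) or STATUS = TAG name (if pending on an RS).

STATUS = VALUE 11

c1: issue ADD r0<-Add1 | r0:Add1,r1:6,r2:8,r3:5
c2: issue SUB r3<-Add2 | r0:Add1,r1:6,r2:8,r3:Add2
c3: CDB Add1=13; issue ADD r3<-Add1 | r0:13,r1:6,r2:8,r3:Add1
c4: issue MUL r1<-Mul1 | r0:13,r1:Mul1,r2:8,r3:Add1
c5: CDB Add1=16; issue SUB r2<-Add1 | r0:13,r1:Mul1,r2:Add1,r3:16
c6: CDB Add2=-7; issue SUB r1<-Add2 | r0:13,r1:Add2,r2:Add1,r3:16
c7: issue SUB r2<-Add3 | r0:13,r1:Add2,r2:Add3,r3:16
c8: stall | r0:13,r1:Add2,r2:Add3,r3:16
c9: CDB Mul1=64; stall | r0:13,r1:Add2,r2:Add3,r3:16
c10: stall | r0:13,r1:Add2,r2:Add3,r3:16
c11: CDB Add1=56; issue SUB r1<-Add1 | r0:13,r1:Add1,r2:Add3,r3:16
c12: CDB Add2=51; issue SUB r2<-Add2 | r0:13,r1:Add1,r2:Add2,r3:16
c13: CDB Add3=40 | r0:13,r1:Add1,r2:Add2,r3:16
c14: - | r0:13,r1:Add1,r2:Add2,r3:16
c15: CDB Add1=11 | r0:13,r1:11,r2:Add2,r3:16
c16: - | r0:13,r1:11,r2:Add2,r3:16
c17: CDB Add2=5 | r0:13,r1:11,r2:5,r3:16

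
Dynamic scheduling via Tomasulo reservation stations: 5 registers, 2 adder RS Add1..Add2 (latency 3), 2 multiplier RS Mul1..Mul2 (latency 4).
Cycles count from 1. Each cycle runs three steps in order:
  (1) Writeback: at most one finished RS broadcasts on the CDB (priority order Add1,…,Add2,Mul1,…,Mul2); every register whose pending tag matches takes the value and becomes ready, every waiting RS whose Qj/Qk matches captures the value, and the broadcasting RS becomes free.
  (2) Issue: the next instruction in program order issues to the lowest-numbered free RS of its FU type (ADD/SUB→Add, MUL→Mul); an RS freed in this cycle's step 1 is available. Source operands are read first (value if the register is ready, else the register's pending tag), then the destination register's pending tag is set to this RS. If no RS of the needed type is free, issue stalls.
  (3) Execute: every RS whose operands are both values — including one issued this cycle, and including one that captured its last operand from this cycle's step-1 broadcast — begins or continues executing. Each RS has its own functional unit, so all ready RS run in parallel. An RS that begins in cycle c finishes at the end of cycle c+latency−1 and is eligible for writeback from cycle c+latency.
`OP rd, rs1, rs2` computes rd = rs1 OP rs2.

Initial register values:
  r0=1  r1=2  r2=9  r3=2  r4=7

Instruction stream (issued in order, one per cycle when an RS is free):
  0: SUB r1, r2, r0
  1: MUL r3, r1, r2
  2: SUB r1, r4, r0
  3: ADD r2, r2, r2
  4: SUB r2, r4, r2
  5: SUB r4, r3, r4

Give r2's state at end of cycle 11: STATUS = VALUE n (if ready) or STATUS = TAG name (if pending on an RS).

  c1: issue SUB r1<-Add1  regs: r0:1,r1:Add1,r2:9,r3:2,r4:7
  c2: issue MUL r3<-Mul1  regs: r0:1,r1:Add1,r2:9,r3:Mul1,r4:7
  c3: issue SUB r1<-Add2  regs: r0:1,r1:Add2,r2:9,r3:Mul1,r4:7
  c4: CDB Add1=8; issue ADD r2<-Add1  regs: r0:1,r1:Add2,r2:Add1,r3:Mul1,r4:7
  c5: stall  regs: r0:1,r1:Add2,r2:Add1,r3:Mul1,r4:7
  c6: CDB Add2=6; issue SUB r2<-Add2  regs: r0:1,r1:6,r2:Add2,r3:Mul1,r4:7
  c7: CDB Add1=18; issue SUB r4<-Add1  regs: r0:1,r1:6,r2:Add2,r3:Mul1,r4:Add1
  c8: CDB Mul1=72  regs: r0:1,r1:6,r2:Add2,r3:72,r4:Add1
  c9: -  regs: r0:1,r1:6,r2:Add2,r3:72,r4:Add1
  c10: CDB Add2=-11  regs: r0:1,r1:6,r2:-11,r3:72,r4:Add1
  c11: CDB Add1=65  regs: r0:1,r1:6,r2:-11,r3:72,r4:65

STATUS = VALUE -11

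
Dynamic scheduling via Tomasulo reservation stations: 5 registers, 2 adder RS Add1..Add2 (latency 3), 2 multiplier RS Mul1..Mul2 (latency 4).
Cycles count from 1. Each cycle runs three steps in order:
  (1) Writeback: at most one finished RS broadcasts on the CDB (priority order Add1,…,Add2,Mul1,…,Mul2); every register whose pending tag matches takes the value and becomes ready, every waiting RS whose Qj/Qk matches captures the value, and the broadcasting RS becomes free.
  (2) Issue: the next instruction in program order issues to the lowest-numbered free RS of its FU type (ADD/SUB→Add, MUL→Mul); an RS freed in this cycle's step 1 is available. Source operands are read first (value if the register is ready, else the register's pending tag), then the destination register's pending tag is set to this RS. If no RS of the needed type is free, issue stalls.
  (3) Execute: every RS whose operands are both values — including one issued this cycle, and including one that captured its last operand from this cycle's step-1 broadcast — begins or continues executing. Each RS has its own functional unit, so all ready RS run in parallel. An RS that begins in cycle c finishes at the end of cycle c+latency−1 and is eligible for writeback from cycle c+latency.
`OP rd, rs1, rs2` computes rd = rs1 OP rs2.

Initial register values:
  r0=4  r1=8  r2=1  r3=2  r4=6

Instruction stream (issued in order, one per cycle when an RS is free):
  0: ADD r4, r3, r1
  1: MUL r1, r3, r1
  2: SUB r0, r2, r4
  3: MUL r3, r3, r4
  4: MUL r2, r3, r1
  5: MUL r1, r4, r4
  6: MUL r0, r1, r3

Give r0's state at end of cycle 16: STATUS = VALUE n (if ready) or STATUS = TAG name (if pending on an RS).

STATUS = TAG Mul1

cycle 1: issue ADD r4<-Add1 // r0:4,r1:8,r2:1,r3:2,r4:Add1
cycle 2: issue MUL r1<-Mul1 // r0:4,r1:Mul1,r2:1,r3:2,r4:Add1
cycle 3: issue SUB r0<-Add2 // r0:Add2,r1:Mul1,r2:1,r3:2,r4:Add1
cycle 4: CDB Add1=10; issue MUL r3<-Mul2 // r0:Add2,r1:Mul1,r2:1,r3:Mul2,r4:10
cycle 5: stall // r0:Add2,r1:Mul1,r2:1,r3:Mul2,r4:10
cycle 6: CDB Mul1=16; issue MUL r2<-Mul1 // r0:Add2,r1:16,r2:Mul1,r3:Mul2,r4:10
cycle 7: CDB Add2=-9; stall // r0:-9,r1:16,r2:Mul1,r3:Mul2,r4:10
cycle 8: CDB Mul2=20; issue MUL r1<-Mul2 // r0:-9,r1:Mul2,r2:Mul1,r3:20,r4:10
cycle 9: stall // r0:-9,r1:Mul2,r2:Mul1,r3:20,r4:10
cycle 10: stall // r0:-9,r1:Mul2,r2:Mul1,r3:20,r4:10
cycle 11: stall // r0:-9,r1:Mul2,r2:Mul1,r3:20,r4:10
cycle 12: CDB Mul1=320; issue MUL r0<-Mul1 // r0:Mul1,r1:Mul2,r2:320,r3:20,r4:10
cycle 13: CDB Mul2=100 // r0:Mul1,r1:100,r2:320,r3:20,r4:10
cycle 14: - // r0:Mul1,r1:100,r2:320,r3:20,r4:10
cycle 15: - // r0:Mul1,r1:100,r2:320,r3:20,r4:10
cycle 16: - // r0:Mul1,r1:100,r2:320,r3:20,r4:10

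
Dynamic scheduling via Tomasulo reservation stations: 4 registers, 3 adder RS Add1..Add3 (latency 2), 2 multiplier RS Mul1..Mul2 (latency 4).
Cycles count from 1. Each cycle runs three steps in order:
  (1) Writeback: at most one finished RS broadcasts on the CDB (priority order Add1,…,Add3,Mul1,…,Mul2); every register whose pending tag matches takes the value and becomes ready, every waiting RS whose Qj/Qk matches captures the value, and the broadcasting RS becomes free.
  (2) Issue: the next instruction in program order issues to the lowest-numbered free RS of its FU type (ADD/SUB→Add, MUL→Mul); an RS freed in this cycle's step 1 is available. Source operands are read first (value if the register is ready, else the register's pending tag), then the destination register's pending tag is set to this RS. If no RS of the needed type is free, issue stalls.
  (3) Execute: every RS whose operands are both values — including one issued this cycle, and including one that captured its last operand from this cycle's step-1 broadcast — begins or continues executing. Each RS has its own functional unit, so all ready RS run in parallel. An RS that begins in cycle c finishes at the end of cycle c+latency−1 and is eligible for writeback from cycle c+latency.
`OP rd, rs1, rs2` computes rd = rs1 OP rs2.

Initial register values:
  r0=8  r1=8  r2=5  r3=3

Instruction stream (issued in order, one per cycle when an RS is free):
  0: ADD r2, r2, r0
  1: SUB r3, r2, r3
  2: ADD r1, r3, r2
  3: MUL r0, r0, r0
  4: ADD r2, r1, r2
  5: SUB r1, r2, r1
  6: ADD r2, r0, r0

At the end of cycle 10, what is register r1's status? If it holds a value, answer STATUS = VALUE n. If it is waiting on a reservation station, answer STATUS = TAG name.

STATUS = TAG Add3

cycle 1: issue ADD r2<-Add1 // r0:8,r1:8,r2:Add1,r3:3
cycle 2: issue SUB r3<-Add2 // r0:8,r1:8,r2:Add1,r3:Add2
cycle 3: CDB Add1=13; issue ADD r1<-Add1 // r0:8,r1:Add1,r2:13,r3:Add2
cycle 4: issue MUL r0<-Mul1 // r0:Mul1,r1:Add1,r2:13,r3:Add2
cycle 5: CDB Add2=10; issue ADD r2<-Add2 // r0:Mul1,r1:Add1,r2:Add2,r3:10
cycle 6: issue SUB r1<-Add3 // r0:Mul1,r1:Add3,r2:Add2,r3:10
cycle 7: CDB Add1=23; issue ADD r2<-Add1 // r0:Mul1,r1:Add3,r2:Add1,r3:10
cycle 8: CDB Mul1=64 // r0:64,r1:Add3,r2:Add1,r3:10
cycle 9: CDB Add2=36 // r0:64,r1:Add3,r2:Add1,r3:10
cycle 10: CDB Add1=128 // r0:64,r1:Add3,r2:128,r3:10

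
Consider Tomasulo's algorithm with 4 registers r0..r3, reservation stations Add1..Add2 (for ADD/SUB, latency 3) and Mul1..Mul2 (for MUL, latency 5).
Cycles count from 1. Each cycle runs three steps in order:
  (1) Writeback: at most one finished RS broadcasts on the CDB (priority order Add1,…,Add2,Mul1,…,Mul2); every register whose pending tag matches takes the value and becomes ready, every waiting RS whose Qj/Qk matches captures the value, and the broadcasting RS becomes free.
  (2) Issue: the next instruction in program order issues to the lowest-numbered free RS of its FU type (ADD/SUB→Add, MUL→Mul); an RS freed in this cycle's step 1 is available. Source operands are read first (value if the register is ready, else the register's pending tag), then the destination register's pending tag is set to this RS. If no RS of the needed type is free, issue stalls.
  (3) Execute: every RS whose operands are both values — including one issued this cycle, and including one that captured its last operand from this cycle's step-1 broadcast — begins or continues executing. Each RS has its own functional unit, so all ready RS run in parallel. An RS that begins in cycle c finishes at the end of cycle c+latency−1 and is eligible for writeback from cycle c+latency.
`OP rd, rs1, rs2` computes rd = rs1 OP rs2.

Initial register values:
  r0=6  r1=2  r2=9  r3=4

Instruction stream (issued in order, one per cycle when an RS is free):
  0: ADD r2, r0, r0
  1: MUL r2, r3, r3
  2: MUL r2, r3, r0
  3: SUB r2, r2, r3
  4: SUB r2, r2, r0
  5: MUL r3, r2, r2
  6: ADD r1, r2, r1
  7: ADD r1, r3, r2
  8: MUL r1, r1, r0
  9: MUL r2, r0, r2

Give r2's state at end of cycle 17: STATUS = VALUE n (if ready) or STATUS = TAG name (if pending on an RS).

STATUS = VALUE 14

  c1: issue ADD r2<-Add1  regs: r0:6,r1:2,r2:Add1,r3:4
  c2: issue MUL r2<-Mul1  regs: r0:6,r1:2,r2:Mul1,r3:4
  c3: issue MUL r2<-Mul2  regs: r0:6,r1:2,r2:Mul2,r3:4
  c4: CDB Add1=12; issue SUB r2<-Add1  regs: r0:6,r1:2,r2:Add1,r3:4
  c5: issue SUB r2<-Add2  regs: r0:6,r1:2,r2:Add2,r3:4
  c6: stall  regs: r0:6,r1:2,r2:Add2,r3:4
  c7: CDB Mul1=16; issue MUL r3<-Mul1  regs: r0:6,r1:2,r2:Add2,r3:Mul1
  c8: CDB Mul2=24; stall  regs: r0:6,r1:2,r2:Add2,r3:Mul1
  c9: stall  regs: r0:6,r1:2,r2:Add2,r3:Mul1
  c10: stall  regs: r0:6,r1:2,r2:Add2,r3:Mul1
  c11: CDB Add1=20; issue ADD r1<-Add1  regs: r0:6,r1:Add1,r2:Add2,r3:Mul1
  c12: stall  regs: r0:6,r1:Add1,r2:Add2,r3:Mul1
  c13: stall  regs: r0:6,r1:Add1,r2:Add2,r3:Mul1
  c14: CDB Add2=14; issue ADD r1<-Add2  regs: r0:6,r1:Add2,r2:14,r3:Mul1
  c15: issue MUL r1<-Mul2  regs: r0:6,r1:Mul2,r2:14,r3:Mul1
  c16: stall  regs: r0:6,r1:Mul2,r2:14,r3:Mul1
  c17: CDB Add1=16; stall  regs: r0:6,r1:Mul2,r2:14,r3:Mul1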